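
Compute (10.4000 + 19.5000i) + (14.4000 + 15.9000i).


Real: 10.4 + 14.4 = 24.8
Imag: 19.5 + 15.9 = 35.4

24.8000 + 35.4000i


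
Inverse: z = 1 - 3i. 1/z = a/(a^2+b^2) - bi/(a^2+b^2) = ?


|z|^2 = 1+9 = 10
1/z = (1 + 3i)/10

1/z = 0.1000 + 0.3000i


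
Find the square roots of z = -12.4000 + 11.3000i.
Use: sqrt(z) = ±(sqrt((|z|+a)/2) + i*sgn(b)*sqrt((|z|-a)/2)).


|z| = sqrt(153.76+127.69) = 16.7765
sqrt((|z|+a)/2) = sqrt((16.7765+(-12.4))/2) = sqrt(2.1882) = 1.4793
sqrt((|z|-a)/2) = sqrt((16.7765-(-12.4))/2) = sqrt(14.5882) = 3.8195

±(1.4793 + 3.8195i) i.e. 1.4793 + 3.8195i and -1.4793 - 3.8195i


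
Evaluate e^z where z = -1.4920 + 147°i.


e^-1.4920 = 0.2249
cos(147°) = -0.8387
sin(147°) = 0.5446
Real = 0.2249*(-0.8387) = -0.1886
Imag = 0.2249*0.5446 = 0.1225

-0.1886 + 0.1225i


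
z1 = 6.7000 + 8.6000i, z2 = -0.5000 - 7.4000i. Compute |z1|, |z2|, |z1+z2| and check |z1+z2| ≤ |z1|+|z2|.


|z1| = sqrt(6.7^2 + 8.6^2) = sqrt(118.85) = 10.9018
|z2| = sqrt((-0.5)^2 + (-7.4)^2) = sqrt(55.01) = 7.4169
z1+z2 = 6.2000 + 1.2000i
|z1+z2| = sqrt(39.88) = 6.3151
|z1|+|z2| = 10.9018 + 7.4169 = 18.3187

|z1+z2| = 6.3151 ≤ |z1|+|z2| = 18.3187 (verified)


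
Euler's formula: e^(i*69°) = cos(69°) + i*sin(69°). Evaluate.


cos(69°) = 0.3584
sin(69°) = 0.9336

e^(i*69°) = 0.3584 + 0.9336i


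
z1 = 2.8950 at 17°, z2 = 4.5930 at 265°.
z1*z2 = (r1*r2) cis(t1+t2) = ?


r = 2.8950 * 4.5930 = 13.2967
theta = 17° + 265° = 282° = 282° (mod 360)

13.2967 cis(282°)


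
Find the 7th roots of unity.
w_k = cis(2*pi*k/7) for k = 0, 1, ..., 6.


The 7th roots of unity are cis(360k/7°) for k=0..6
Angle step = 360/7 = 51.4286°
Primitive root: cis(51.4286°)
Primitive root = 0.6235 + 0.7818i

7 roots at angles: 0°, 51.4286°, 102.8571°, 154.2857°, 205.7143°, 257.1429°, 308.5714°


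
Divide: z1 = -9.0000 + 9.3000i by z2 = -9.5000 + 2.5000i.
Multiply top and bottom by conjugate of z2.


Conjugate of z2 = -9.5000 - 2.5000i
Numerator: (-9.0000 + 9.3000i)(-9.5000 - 2.5000i) = 108.7500 - 65.8500i
Denominator: (-9.5)^2 + 2.5^2 = 96.5
Result = (108.7500 - 65.8500i)/96.5

1.1269 - 0.6824i


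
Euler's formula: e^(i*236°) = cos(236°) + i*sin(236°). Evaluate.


cos(236°) = -0.5592
sin(236°) = -0.8290

e^(i*236°) = -0.5592 - 0.8290i


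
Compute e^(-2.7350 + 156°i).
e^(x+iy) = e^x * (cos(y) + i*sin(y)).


e^-2.7350 = 0.0649
cos(156°) = -0.9135
sin(156°) = 0.4067
Real = 0.0649*(-0.9135) = -0.0593
Imag = 0.0649*0.4067 = 0.0264

-0.0593 + 0.0264i


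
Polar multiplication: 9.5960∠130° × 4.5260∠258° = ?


r = 9.5960 * 4.5260 = 43.4315
theta = 130° + 258° = 388° = 28° (mod 360)

43.4315 cis(28°)


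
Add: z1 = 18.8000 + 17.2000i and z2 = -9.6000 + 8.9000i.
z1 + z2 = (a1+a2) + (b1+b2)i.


Real: 18.8 - 9.6 = 9.2
Imag: 17.2 + 8.9 = 26.1

9.2000 + 26.1000i


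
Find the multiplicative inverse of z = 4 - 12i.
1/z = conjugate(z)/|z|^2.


|z|^2 = 16+144 = 160
1/z = (4 + 12i)/160

1/z = 0.0250 + 0.0750i


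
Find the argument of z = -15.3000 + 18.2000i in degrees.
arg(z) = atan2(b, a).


Re = -15.3, Im = 18.2
arg = atan2(18.2, -15.3) = 130.0524 degrees

arg(z) = 130.0524 degrees


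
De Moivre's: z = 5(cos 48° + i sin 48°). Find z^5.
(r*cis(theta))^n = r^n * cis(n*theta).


r^5 = 5^5 = 3125
n*theta = 5*48° = 240° = 240° (mod 360)
a = 3125*cos(240°) = -1562.5000
b = 3125*sin(240°) = -2706.3294

3125 cis(240°) = -1562.5000 - 2706.3294i


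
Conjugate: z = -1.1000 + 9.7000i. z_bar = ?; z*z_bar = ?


z_bar = -1.1000 - 9.7000i
z*z_bar = (-1.1)^2 + 9.7^2 = 1.21 + 94.09 = 95.3

z_bar = -1.1000 - 9.7000i, z*z_bar = 95.3


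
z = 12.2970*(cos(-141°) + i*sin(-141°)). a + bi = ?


a = 12.2970*cos(-141°) = 12.2970*(-0.77715) = -9.5566
b = 12.2970*sin(-141°) = 12.2970*(-0.6293204) = -7.7388

-9.5566 - 7.7388i


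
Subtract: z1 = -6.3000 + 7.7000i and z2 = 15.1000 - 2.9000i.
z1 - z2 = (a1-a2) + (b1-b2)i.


Real: -6.3 - 15.1 = -21.4
Imag: 7.7 + 2.9 = 10.6

-21.4000 + 10.6000i


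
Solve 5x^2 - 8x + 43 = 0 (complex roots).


disc = (-8)^2 - 4*5*43 = 64 - 860 = -796
sqrt(|disc|) = sqrt(796) = 28.2135
Real part = 8/(2*5) = 0.8000
Imag part = 28.2135/(2*5) = 2.8213

0.8000 ± 2.8213i


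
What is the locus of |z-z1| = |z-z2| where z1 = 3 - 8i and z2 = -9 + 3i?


Equal distances means the locus is the perpendicular bisector of z1 and z2.
Midpoint = ((3+(-9))/2, (-8+3)/2) = (-3.0000, -2.5000)

Perpendicular bisector through (-3.0000, -2.5000)


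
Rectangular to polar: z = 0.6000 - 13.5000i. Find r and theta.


r = sqrt(0.36+182.25) = sqrt(182.61) = 13.5133
theta = atan2(-13.5, 0.6) = -87.4552 degrees

r = 13.5133, theta = -87.4552 degrees


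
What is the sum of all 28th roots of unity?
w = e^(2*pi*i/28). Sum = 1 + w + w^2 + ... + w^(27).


The sum of all 28th roots of unity is 0.
Geometric series: (1 - w^28)/(1 - w) = (1-1)/(1-w) = 0 since w^28 = 1, w ≠ 1.
Alternatively: coefficient of z^27 in z^28 - 1 is 0.

0


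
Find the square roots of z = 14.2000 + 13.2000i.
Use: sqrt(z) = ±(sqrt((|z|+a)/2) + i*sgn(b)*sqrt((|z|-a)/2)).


|z| = sqrt(201.64+174.24) = 19.3876
sqrt((|z|+a)/2) = sqrt((19.3876+14.2)/2) = sqrt(16.7938) = 4.0980
sqrt((|z|-a)/2) = sqrt((19.3876-14.2)/2) = sqrt(2.5938) = 1.6105

±(4.0980 + 1.6105i) i.e. 4.0980 + 1.6105i and -4.0980 - 1.6105i


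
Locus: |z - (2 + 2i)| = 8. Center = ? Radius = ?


|z - z0| = r is a circle with center z0 and radius r.
Center = (2, 2), radius = 8

Circle with center (2, 2) and radius 8


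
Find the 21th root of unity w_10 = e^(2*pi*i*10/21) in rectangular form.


Angle = 360*10/21 = 171.4286°
a = cos(171.4286°) = -0.9888
b = sin(171.4286°) = 0.1490

-0.9888 + 0.1490i


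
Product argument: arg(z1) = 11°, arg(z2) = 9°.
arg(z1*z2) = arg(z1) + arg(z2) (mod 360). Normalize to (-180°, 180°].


arg(z1*z2) = 11° + 9° = 20°
Normalized to (-180°, 180°]: 20°

20°


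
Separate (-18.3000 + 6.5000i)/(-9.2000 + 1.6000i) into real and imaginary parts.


Multiply by conjugate: (-18.3000 + 6.5000i)(-9.2000 - 1.6000i) / ((-9.2)^2 + 1.6^2)
Numerator real = -18.3*(-9.2) + 6.5*1.6 = 178.76
Numerator imag = 6.5*(-9.2) - (-18.3)*1.6 = -30.52
Denominator = 87.2
Re(z) = 178.76/87.2 = 2.0500
Im(z) = -30.52/87.2 = -0.3500

Re(z) = 2.0500, Im(z) = -0.3500


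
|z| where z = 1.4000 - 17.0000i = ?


|z| = sqrt(1.4^2 + (-17)^2) = sqrt(1.96 + 289) = sqrt(290.96) = 17.0575

|z| = 17.0575


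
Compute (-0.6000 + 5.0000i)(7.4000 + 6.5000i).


Real = -0.6*7.4 - 5*6.5 = -4.44 - 32.5 = -36.94
Imag = -0.6*6.5 + 7.4*5 = -3.9 + 37 = 33.1

-36.9400 + 33.1000i


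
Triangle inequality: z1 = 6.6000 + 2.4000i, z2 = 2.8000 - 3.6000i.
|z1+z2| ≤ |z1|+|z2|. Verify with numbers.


|z1| = sqrt(6.6^2 + 2.4^2) = sqrt(49.32) = 7.0228
|z2| = sqrt(2.8^2 + (-3.6)^2) = sqrt(20.8) = 4.5607
z1+z2 = 9.4000 - 1.2000i
|z1+z2| = sqrt(89.8) = 9.4763
|z1|+|z2| = 7.0228 + 4.5607 = 11.5835

|z1+z2| = 9.4763 ≤ |z1|+|z2| = 11.5835 (verified)


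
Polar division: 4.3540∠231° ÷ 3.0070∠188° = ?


r = 4.3540 / 3.0070 = 1.4480
theta = 231° - 188° = 43° = 43° (mod 360)

1.4480 cis(43°)


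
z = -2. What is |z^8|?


|z| = sqrt(4+0) = sqrt(4) = 2
|z^8| = |z|^8 = 2^8 = 256

|z^8| = 256


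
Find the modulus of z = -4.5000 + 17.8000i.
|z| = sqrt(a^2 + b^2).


|z| = sqrt((-4.5)^2 + 17.8^2) = sqrt(20.25 + 316.84) = sqrt(337.09) = 18.3600

|z| = 18.3600


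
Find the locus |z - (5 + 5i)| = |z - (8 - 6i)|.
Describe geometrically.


Equal distances means the locus is the perpendicular bisector of z1 and z2.
Midpoint = ((5+8)/2, (5+(-6))/2) = (6.5000, -0.5000)

Perpendicular bisector through (6.5000, -0.5000)


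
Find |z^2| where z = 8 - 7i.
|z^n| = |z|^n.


|z| = sqrt(64+49) = sqrt(113) = 10.6301
|z^2| = |z|^2 = (sqrt(113))^2 = 113

|z^2| = 113


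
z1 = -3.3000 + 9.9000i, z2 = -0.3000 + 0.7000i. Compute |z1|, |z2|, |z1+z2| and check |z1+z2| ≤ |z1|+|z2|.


|z1| = sqrt((-3.3)^2 + 9.9^2) = sqrt(108.9) = 10.4355
|z2| = sqrt((-0.3)^2 + 0.7^2) = sqrt(0.58) = 0.7616
z1+z2 = -3.6000 + 10.6000i
|z1+z2| = sqrt(125.32) = 11.1946
|z1|+|z2| = 10.4355 + 0.7616 = 11.1971

|z1+z2| = 11.1946 ≤ |z1|+|z2| = 11.1971 (verified)


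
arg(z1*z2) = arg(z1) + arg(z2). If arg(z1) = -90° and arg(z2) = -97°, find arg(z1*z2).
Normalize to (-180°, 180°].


arg(z1*z2) = -90° - 97° = -187°
Normalized to (-180°, 180°]: 173°

173°


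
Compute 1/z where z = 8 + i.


|z|^2 = 64+1 = 65
1/z = (8 - 1i)/65

1/z = 0.1231 - 0.0154i


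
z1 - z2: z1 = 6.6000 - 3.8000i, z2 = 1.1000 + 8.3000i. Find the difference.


Real: 6.6 - 1.1 = 5.5
Imag: -3.8 - 8.3 = -12.1

5.5000 - 12.1000i


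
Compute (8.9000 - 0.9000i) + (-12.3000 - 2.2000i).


Real: 8.9 - 12.3 = -3.4
Imag: -0.9 - 2.2 = -3.1

-3.4000 - 3.1000i


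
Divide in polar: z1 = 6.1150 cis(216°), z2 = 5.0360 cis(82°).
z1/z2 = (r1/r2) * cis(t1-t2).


r = 6.1150 / 5.0360 = 1.2143
theta = 216° - 82° = 134° = 134° (mod 360)

1.2143 cis(134°)


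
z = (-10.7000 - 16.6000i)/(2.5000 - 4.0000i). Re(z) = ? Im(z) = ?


Multiply by conjugate: (-10.7000 - 16.6000i)(2.5000 + 4.0000i) / (2.5^2 + (-4)^2)
Numerator real = -10.7*2.5 - (16.6)*(-4) = 39.65
Numerator imag = -16.6*2.5 - (-10.7)*(-4) = -84.3
Denominator = 22.25
Re(z) = 39.65/22.25 = 1.7820
Im(z) = -84.3/22.25 = -3.7888

Re(z) = 1.7820, Im(z) = -3.7888


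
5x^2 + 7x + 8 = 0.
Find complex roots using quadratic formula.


disc = 7^2 - 4*5*8 = 49 - 160 = -111
sqrt(|disc|) = sqrt(111) = 10.5357
Real part = -7/(2*5) = -0.7000
Imag part = 10.5357/(2*5) = 1.0536

-0.7000 ± 1.0536i


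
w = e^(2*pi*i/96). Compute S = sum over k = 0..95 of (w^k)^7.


The roots are w_k = w^k with w = e^(2*pi*i/96), and (w^k)^7 = (w^7)^k.
So S = 1 + u + u^2 + ... + u^(95) with u = w^7.
7 = 0*96 + 7, so 7 is not a multiple of 96: u = w^7 ≠ 1 (w is a primitive 96th root), while u^96 = (w^96)^7 = 1.
Geometric series: S = (1 - u^96)/(1 - u) = (1 - 1)/(1 - u) = 0

S = 0


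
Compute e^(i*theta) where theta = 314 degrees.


cos(314°) = 0.6947
sin(314°) = -0.7193

e^(i*314°) = 0.6947 - 0.7193i


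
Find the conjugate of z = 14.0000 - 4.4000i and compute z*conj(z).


z_bar = 14.0000 + 4.4000i
z*z_bar = 14^2 + (-4.4)^2 = 196 + 19.36 = 215.36

z_bar = 14.0000 + 4.4000i, z*z_bar = 215.36


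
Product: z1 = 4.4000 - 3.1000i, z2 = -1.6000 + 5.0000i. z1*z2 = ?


Real = 4.4*(-1.6) - (-3.1)*5 = -7.04 - (-15.5) = 8.46
Imag = 4.4*5 - (1.6)*(-3.1) = 22 + 4.96 = 26.96

8.4600 + 26.9600i


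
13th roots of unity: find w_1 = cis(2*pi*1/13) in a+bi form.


Angle = 360*1/13 = 27.6923°
a = cos(27.6923°) = 0.8855
b = sin(27.6923°) = 0.4647

0.8855 + 0.4647i


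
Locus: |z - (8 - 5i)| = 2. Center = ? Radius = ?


|z - z0| = r is a circle with center z0 and radius r.
Center = (8, -5), radius = 2

Circle with center (8, -5) and radius 2


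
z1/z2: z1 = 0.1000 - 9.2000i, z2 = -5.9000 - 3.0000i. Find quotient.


Conjugate of z2 = -5.9000 + 3.0000i
Numerator: (0.1000 - 9.2000i)(-5.9000 + 3.0000i) = 27.0100 + 54.5800i
Denominator: (-5.9)^2 + (-3)^2 = 43.81
Result = (27.0100 + 54.5800i)/43.81

0.6165 + 1.2458i


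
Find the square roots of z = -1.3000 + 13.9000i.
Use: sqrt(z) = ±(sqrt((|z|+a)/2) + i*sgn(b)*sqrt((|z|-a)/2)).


|z| = sqrt(1.69+193.21) = 13.9607
sqrt((|z|+a)/2) = sqrt((13.9607+(-1.3))/2) = sqrt(6.3303) = 2.5160
sqrt((|z|-a)/2) = sqrt((13.9607-(-1.3))/2) = sqrt(7.6303) = 2.7623

±(2.5160 + 2.7623i) i.e. 2.5160 + 2.7623i and -2.5160 - 2.7623i


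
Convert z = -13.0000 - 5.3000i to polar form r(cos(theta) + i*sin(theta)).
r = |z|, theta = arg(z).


r = sqrt(169+28.09) = sqrt(197.09) = 14.0389
theta = atan2(-5.3, -13) = -157.8197 degrees

r = 14.0389, theta = -157.8197 degrees


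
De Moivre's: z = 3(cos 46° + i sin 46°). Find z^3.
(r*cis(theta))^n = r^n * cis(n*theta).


r^3 = 3^3 = 27
n*theta = 3*46° = 138° = 138° (mod 360)
a = 27*cos(138°) = -20.0649
b = 27*sin(138°) = 18.0665

27 cis(138°) = -20.0649 + 18.0665i


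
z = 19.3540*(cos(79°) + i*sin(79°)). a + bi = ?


a = 19.3540*cos(79°) = 19.3540*0.19081 = 3.6929
b = 19.3540*sin(79°) = 19.3540*0.981627 = 18.9984

3.6929 + 18.9984i


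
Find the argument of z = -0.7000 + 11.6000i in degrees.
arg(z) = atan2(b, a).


Re = -0.7, Im = 11.6
arg = atan2(11.6, -0.7) = 93.4533 degrees

arg(z) = 93.4533 degrees


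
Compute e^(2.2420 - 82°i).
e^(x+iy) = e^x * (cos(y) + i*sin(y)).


e^2.2420 = 9.4121
cos(-82°) = 0.13917
sin(-82°) = -0.99027
Real = 9.4121*0.13917 = 1.3099
Imag = 9.4121*(-0.99027) = -9.3205

1.3099 - 9.3205i


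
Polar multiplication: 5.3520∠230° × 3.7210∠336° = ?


r = 5.3520 * 3.7210 = 19.9148
theta = 230° + 336° = 566° = 206° (mod 360)

19.9148 cis(206°)


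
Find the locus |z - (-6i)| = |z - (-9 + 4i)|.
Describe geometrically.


Equal distances means the locus is the perpendicular bisector of z1 and z2.
Midpoint = ((0+(-9))/2, (-6+4)/2) = (-4.5000, -1.0000)

Perpendicular bisector through (-4.5000, -1.0000)


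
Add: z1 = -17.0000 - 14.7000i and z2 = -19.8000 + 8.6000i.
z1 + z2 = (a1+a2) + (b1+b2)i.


Real: -17 - 19.8 = -36.8
Imag: -14.7 + 8.6 = -6.1

-36.8000 - 6.1000i


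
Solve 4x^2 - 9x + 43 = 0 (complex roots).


disc = (-9)^2 - 4*4*43 = 81 - 688 = -607
sqrt(|disc|) = sqrt(607) = 24.6374
Real part = 9/(2*4) = 1.1250
Imag part = 24.6374/(2*4) = 3.0797

1.1250 ± 3.0797i


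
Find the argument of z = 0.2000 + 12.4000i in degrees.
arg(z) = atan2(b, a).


Re = 0.2, Im = 12.4
arg = atan2(12.4, 0.2) = 89.0760 degrees

arg(z) = 89.0760 degrees


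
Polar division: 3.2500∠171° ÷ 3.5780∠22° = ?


r = 3.2500 / 3.5780 = 0.9083
theta = 171° - 22° = 149° = 149° (mod 360)

0.9083 cis(149°)


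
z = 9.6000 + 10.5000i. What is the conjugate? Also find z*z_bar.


z_bar = 9.6000 - 10.5000i
z*z_bar = 9.6^2 + 10.5^2 = 92.16 + 110.25 = 202.41

z_bar = 9.6000 - 10.5000i, z*z_bar = 202.41


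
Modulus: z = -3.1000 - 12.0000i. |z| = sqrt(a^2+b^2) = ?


|z| = sqrt((-3.1)^2 + (-12)^2) = sqrt(9.61 + 144) = sqrt(153.61) = 12.3940

|z| = 12.3940


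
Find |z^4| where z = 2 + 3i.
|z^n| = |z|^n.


|z| = sqrt(4+9) = sqrt(13) = 3.6056
|z^4| = |z|^4 = (sqrt(13))^4 = 13^2 = 169

|z^4| = 169


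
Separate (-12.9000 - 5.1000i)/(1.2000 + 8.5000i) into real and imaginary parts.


Multiply by conjugate: (-12.9000 - 5.1000i)(1.2000 - 8.5000i) / (1.2^2 + 8.5^2)
Numerator real = -12.9*1.2 - (5.1)*8.5 = -58.83
Numerator imag = -5.1*1.2 - (-12.9)*8.5 = 103.53
Denominator = 73.69
Re(z) = -58.83/73.69 = -0.7983
Im(z) = 103.53/73.69 = 1.4049

Re(z) = -0.7983, Im(z) = 1.4049


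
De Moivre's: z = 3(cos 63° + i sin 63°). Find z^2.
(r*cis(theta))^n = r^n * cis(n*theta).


r^2 = 3^2 = 9
n*theta = 2*63° = 126° = 126° (mod 360)
a = 9*cos(126°) = -5.2901
b = 9*sin(126°) = 7.2812

9 cis(126°) = -5.2901 + 7.2812i


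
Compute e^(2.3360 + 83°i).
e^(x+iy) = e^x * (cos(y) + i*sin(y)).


e^2.3360 = 10.3398
cos(83°) = 0.12187
sin(83°) = 0.992546
Real = 10.3398*0.12187 = 1.2601
Imag = 10.3398*0.992546 = 10.2627

1.2601 + 10.2627i


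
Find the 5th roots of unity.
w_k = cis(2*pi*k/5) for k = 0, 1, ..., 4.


The 5th roots of unity are cis(360k/5°) for k=0..4
Angle step = 360/5 = 72°
Primitive root: cis(72°)
Primitive root = 0.3090 + 0.9511i

5 roots at angles: 0°, 72°, 144°, 216°, 288°


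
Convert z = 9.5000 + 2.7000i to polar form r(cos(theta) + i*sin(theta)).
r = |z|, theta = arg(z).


r = sqrt(90.25+7.29) = sqrt(97.54) = 9.8762
theta = atan2(2.7, 9.5) = 15.8657 degrees

r = 9.8762, theta = 15.8657 degrees


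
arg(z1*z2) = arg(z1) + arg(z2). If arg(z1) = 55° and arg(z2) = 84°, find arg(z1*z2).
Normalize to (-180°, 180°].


arg(z1*z2) = 55° + 84° = 139°
Normalized to (-180°, 180°]: 139°

139°


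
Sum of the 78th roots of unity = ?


The sum of all 78th roots of unity is 0.
Geometric series: (1 - w^78)/(1 - w) = (1-1)/(1-w) = 0 since w^78 = 1, w ≠ 1.
Alternatively: coefficient of z^77 in z^78 - 1 is 0.

0


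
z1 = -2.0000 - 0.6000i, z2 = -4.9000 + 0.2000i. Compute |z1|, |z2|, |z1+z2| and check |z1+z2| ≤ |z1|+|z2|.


|z1| = sqrt((-2)^2 + (-0.6)^2) = sqrt(4.36) = 2.0881
|z2| = sqrt((-4.9)^2 + 0.2^2) = sqrt(24.05) = 4.9041
z1+z2 = -6.9000 - 0.4000i
|z1+z2| = sqrt(47.77) = 6.9116
|z1|+|z2| = 2.0881 + 4.9041 = 6.9922

|z1+z2| = 6.9116 ≤ |z1|+|z2| = 6.9922 (verified)


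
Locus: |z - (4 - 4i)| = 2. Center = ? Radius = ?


|z - z0| = r is a circle with center z0 and radius r.
Center = (4, -4), radius = 2

Circle with center (4, -4) and radius 2


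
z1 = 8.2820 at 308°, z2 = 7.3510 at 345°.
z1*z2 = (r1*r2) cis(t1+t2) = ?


r = 8.2820 * 7.3510 = 60.8810
theta = 308° + 345° = 653° = 293° (mod 360)

60.8810 cis(293°)


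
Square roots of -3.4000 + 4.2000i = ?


|z| = sqrt(11.56+17.64) = 5.4037
sqrt((|z|+a)/2) = sqrt((5.4037+(-3.4))/2) = sqrt(1.0019) = 1.0009
sqrt((|z|-a)/2) = sqrt((5.4037-(-3.4))/2) = sqrt(4.4019) = 2.0981

±(1.0009 + 2.0981i) i.e. 1.0009 + 2.0981i and -1.0009 - 2.0981i


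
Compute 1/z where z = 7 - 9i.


|z|^2 = 49+81 = 130
1/z = (7 + 9i)/130

1/z = 0.0538 + 0.0692i


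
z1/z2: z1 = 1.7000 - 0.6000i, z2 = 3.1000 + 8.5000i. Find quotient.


Conjugate of z2 = 3.1000 - 8.5000i
Numerator: (1.7000 - 0.6000i)(3.1000 - 8.5000i) = 0.1700 - 16.3100i
Denominator: 3.1^2 + 8.5^2 = 81.86
Result = (0.1700 - 16.3100i)/81.86

0.0021 - 0.1992i


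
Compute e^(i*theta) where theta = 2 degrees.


cos(2°) = 0.9994
sin(2°) = 0.0349

e^(i*2°) = 0.9994 + 0.0349i


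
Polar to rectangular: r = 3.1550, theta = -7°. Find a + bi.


a = 3.1550*cos(-7°) = 3.1550*0.99255 = 3.1315
b = 3.1550*sin(-7°) = 3.1550*(-0.12187) = -0.3845

3.1315 - 0.3845i


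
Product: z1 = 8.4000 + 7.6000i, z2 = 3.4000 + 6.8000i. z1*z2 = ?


Real = 8.4*3.4 - 7.6*6.8 = 28.56 - 51.68 = -23.12
Imag = 8.4*6.8 + 3.4*7.6 = 57.12 + 25.84 = 82.96

-23.1200 + 82.9600i


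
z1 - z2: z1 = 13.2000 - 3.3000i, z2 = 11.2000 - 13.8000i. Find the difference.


Real: 13.2 - 11.2 = 2
Imag: -3.3 + 13.8 = 10.5

2.0000 + 10.5000i


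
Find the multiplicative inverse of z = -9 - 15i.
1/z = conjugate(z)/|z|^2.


|z|^2 = 81+225 = 306
1/z = (-9 + 15i)/306

1/z = -0.0294 + 0.0490i


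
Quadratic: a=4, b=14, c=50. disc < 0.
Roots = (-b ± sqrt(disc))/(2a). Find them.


disc = 14^2 - 4*4*50 = 196 - 800 = -604
sqrt(|disc|) = sqrt(604) = 24.5764
Real part = -14/(2*4) = -1.7500
Imag part = 24.5764/(2*4) = 3.0721

-1.7500 ± 3.0721i


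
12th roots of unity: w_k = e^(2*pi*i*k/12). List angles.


The 12th roots of unity are cis(360k/12°) for k=0..11
Angle step = 360/12 = 30°
Primitive root: cis(30°)
Primitive root = 0.8660 + 0.5000i

12 roots at angles: 0°, 30°, 60°, 90°, 120°, 150°, 180°, 210°, 240°, 270°, 300°, 330°


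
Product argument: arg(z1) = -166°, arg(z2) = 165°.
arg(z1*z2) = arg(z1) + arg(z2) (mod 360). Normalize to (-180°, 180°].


arg(z1*z2) = -166° + 165° = -1°
Normalized to (-180°, 180°]: -1°

-1°


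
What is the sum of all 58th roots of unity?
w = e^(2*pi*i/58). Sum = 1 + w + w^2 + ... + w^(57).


The sum of all 58th roots of unity is 0.
Geometric series: (1 - w^58)/(1 - w) = (1-1)/(1-w) = 0 since w^58 = 1, w ≠ 1.
Alternatively: coefficient of z^57 in z^58 - 1 is 0.

0


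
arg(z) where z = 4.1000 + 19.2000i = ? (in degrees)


Re = 4.1, Im = 19.2
arg = atan2(19.2, 4.1) = 77.9460 degrees

arg(z) = 77.9460 degrees


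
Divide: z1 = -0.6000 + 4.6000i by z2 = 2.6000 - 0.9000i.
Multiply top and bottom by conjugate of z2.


Conjugate of z2 = 2.6000 + 0.9000i
Numerator: (-0.6000 + 4.6000i)(2.6000 + 0.9000i) = -5.7000 + 11.4200i
Denominator: 2.6^2 + (-0.9)^2 = 7.57
Result = (-5.7000 + 11.4200i)/7.57

-0.7530 + 1.5086i


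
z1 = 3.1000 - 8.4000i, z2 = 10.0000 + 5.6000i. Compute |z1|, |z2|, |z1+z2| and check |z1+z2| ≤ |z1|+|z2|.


|z1| = sqrt(3.1^2 + (-8.4)^2) = sqrt(80.17) = 8.9538
|z2| = sqrt(10^2 + 5.6^2) = sqrt(131.36) = 11.4612
z1+z2 = 13.1000 - 2.8000i
|z1+z2| = sqrt(179.45) = 13.3959
|z1|+|z2| = 8.9538 + 11.4612 = 20.4150

|z1+z2| = 13.3959 ≤ |z1|+|z2| = 20.4150 (verified)


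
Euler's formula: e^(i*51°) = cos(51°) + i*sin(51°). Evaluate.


cos(51°) = 0.6293
sin(51°) = 0.7771

e^(i*51°) = 0.6293 + 0.7771i


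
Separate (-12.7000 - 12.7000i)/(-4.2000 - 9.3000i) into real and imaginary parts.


Multiply by conjugate: (-12.7000 - 12.7000i)(-4.2000 + 9.3000i) / ((-4.2)^2 + (-9.3)^2)
Numerator real = -12.7*(-4.2) - (12.7)*(-9.3) = 171.45
Numerator imag = -12.7*(-4.2) - (-12.7)*(-9.3) = -64.77
Denominator = 104.13
Re(z) = 171.45/104.13 = 1.6465
Im(z) = -64.77/104.13 = -0.6220

Re(z) = 1.6465, Im(z) = -0.6220


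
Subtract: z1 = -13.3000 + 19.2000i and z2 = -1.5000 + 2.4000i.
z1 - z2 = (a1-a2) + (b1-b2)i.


Real: -13.3 + 1.5 = -11.8
Imag: 19.2 - 2.4 = 16.8

-11.8000 + 16.8000i


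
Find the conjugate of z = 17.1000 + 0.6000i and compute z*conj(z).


z_bar = 17.1000 - 0.6000i
z*z_bar = 17.1^2 + 0.6^2 = 292.41 + 0.36 = 292.77

z_bar = 17.1000 - 0.6000i, z*z_bar = 292.77


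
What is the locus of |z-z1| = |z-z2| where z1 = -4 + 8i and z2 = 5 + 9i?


Equal distances means the locus is the perpendicular bisector of z1 and z2.
Midpoint = ((-4+5)/2, (8+9)/2) = (0.5000, 8.5000)

Perpendicular bisector through (0.5000, 8.5000)


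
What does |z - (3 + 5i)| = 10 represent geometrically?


|z - z0| = r is a circle with center z0 and radius r.
Center = (3, 5), radius = 10

Circle with center (3, 5) and radius 10


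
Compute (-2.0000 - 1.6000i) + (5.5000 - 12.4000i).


Real: -2 + 5.5 = 3.5
Imag: -1.6 - 12.4 = -14

3.5000 - 14.0000i


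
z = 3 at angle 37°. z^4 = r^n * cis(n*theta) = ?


r^4 = 3^4 = 81
n*theta = 4*37° = 148° = 148° (mod 360)
a = 81*cos(148°) = -68.6919
b = 81*sin(148°) = 42.9235

81 cis(148°) = -68.6919 + 42.9235i


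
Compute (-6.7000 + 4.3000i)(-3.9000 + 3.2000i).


Real = -6.7*(-3.9) - 4.3*3.2 = 26.13 - 13.76 = 12.37
Imag = -6.7*3.2 - (3.9)*4.3 = -21.44 - (16.77) = -38.21

12.3700 - 38.2100i


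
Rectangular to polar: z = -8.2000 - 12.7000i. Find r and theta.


r = sqrt(67.24+161.29) = sqrt(228.53) = 15.1172
theta = atan2(-12.7, -8.2) = -122.8491 degrees

r = 15.1172, theta = -122.8491 degrees


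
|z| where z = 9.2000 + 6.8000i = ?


|z| = sqrt(9.2^2 + 6.8^2) = sqrt(84.64 + 46.24) = sqrt(130.88) = 11.4403

|z| = 11.4403


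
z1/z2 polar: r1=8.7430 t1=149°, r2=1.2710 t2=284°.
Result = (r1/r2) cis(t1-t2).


r = 8.7430 / 1.2710 = 6.8788
theta = 149° - 284° = -135° = 225° (mod 360)

6.8788 cis(225°)


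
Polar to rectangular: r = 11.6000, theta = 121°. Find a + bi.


a = 11.6000*cos(121°) = 11.6000*(-0.515038) = -5.9744
b = 11.6000*sin(121°) = 11.6000*0.857167 = 9.9431

-5.9744 + 9.9431i


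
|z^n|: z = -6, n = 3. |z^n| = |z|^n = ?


|z| = sqrt(36+0) = sqrt(36) = 6
|z^3| = |z|^3 = 6^3 = 216

|z^3| = 216


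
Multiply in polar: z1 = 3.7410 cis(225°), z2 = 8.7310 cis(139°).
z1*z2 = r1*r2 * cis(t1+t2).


r = 3.7410 * 8.7310 = 32.6627
theta = 225° + 139° = 364° = 4° (mod 360)

32.6627 cis(4°)


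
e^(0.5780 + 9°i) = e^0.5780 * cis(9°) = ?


e^0.5780 = 1.78247
cos(9°) = 0.9877
sin(9°) = 0.1564
Real = 1.78247*0.9877 = 1.7605
Imag = 1.78247*0.1564 = 0.2788

1.7605 + 0.2788i


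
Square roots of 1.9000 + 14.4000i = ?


|z| = sqrt(3.61+207.36) = 14.5248
sqrt((|z|+a)/2) = sqrt((14.5248+1.9)/2) = sqrt(8.2124) = 2.8657
sqrt((|z|-a)/2) = sqrt((14.5248-1.9)/2) = sqrt(6.3124) = 2.5124

±(2.8657 + 2.5124i) i.e. 2.8657 + 2.5124i and -2.8657 - 2.5124i


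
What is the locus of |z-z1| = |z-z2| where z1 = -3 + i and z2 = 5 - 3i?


Equal distances means the locus is the perpendicular bisector of z1 and z2.
Midpoint = ((-3+5)/2, (1+(-3))/2) = (1.0000, -1.0000)

Perpendicular bisector through (1.0000, -1.0000)


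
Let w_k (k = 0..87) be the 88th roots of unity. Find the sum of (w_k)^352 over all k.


The roots are w_k = w^k with w = e^(2*pi*i/88), and (w^k)^352 = (w^352)^k.
So S = 1 + u + u^2 + ... + u^(87) with u = w^352.
352 = 4*88 + 0, so 352 is a multiple of 88 and u = (w^88)^4 = 1.
Every one of the 88 terms equals 1: S = 88

S = 88


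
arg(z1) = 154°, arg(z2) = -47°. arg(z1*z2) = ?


arg(z1*z2) = 154° - 47° = 107°
Normalized to (-180°, 180°]: 107°

107°


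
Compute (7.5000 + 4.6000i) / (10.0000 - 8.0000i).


Conjugate of z2 = 10.0000 + 8.0000i
Numerator: (7.5000 + 4.6000i)(10.0000 + 8.0000i) = 38.2000 + 106.0000i
Denominator: 10^2 + (-8)^2 = 164
Result = (38.2000 + 106.0000i)/164

0.2329 + 0.6463i


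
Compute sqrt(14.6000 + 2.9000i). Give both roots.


|z| = sqrt(213.16+8.41) = 14.8852
sqrt((|z|+a)/2) = sqrt((14.8852+14.6)/2) = sqrt(14.7426) = 3.8396
sqrt((|z|-a)/2) = sqrt((14.8852-14.6)/2) = sqrt(0.1426) = 0.3776

±(3.8396 + 0.3776i) i.e. 3.8396 + 0.3776i and -3.8396 - 0.3776i


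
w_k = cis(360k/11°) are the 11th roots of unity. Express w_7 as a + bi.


Angle = 360*7/11 = 229.0909°
a = cos(229.0909°) = -0.6549
b = sin(229.0909°) = -0.7557

-0.6549 - 0.7557i


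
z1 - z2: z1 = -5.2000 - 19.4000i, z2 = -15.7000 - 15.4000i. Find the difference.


Real: -5.2 + 15.7 = 10.5
Imag: -19.4 + 15.4 = -4

10.5000 - 4.0000i


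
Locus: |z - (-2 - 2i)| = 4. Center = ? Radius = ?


|z - z0| = r is a circle with center z0 and radius r.
Center = (-2, -2), radius = 4

Circle with center (-2, -2) and radius 4


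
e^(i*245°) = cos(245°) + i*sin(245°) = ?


cos(245°) = -0.4226
sin(245°) = -0.9063

e^(i*245°) = -0.4226 - 0.9063i


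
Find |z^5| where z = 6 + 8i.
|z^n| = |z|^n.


|z| = sqrt(36+64) = sqrt(100) = 10
|z^5| = |z|^5 = 10^5 = 100000

|z^5| = 100000


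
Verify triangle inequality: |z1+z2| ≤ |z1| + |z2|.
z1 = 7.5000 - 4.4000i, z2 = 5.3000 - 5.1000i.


|z1| = sqrt(7.5^2 + (-4.4)^2) = sqrt(75.61) = 8.6954
|z2| = sqrt(5.3^2 + (-5.1)^2) = sqrt(54.1) = 7.3553
z1+z2 = 12.8000 - 9.5000i
|z1+z2| = sqrt(254.09) = 15.9402
|z1|+|z2| = 8.6954 + 7.3553 = 16.0507

|z1+z2| = 15.9402 ≤ |z1|+|z2| = 16.0507 (verified)


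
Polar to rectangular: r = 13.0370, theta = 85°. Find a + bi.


a = 13.0370*cos(85°) = 13.0370*0.0871557 = 1.1362
b = 13.0370*sin(85°) = 13.0370*0.996195 = 12.9874

1.1362 + 12.9874i


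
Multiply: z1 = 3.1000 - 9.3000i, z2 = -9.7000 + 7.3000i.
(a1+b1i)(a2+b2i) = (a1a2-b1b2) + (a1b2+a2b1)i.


Real = 3.1*(-9.7) - (-9.3)*7.3 = -30.07 - (-67.89) = 37.82
Imag = 3.1*7.3 - (9.7)*(-9.3) = 22.63 + 90.21 = 112.84

37.8200 + 112.8400i


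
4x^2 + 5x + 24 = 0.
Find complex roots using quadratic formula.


disc = 5^2 - 4*4*24 = 25 - 384 = -359
sqrt(|disc|) = sqrt(359) = 18.9473
Real part = -5/(2*4) = -0.6250
Imag part = 18.9473/(2*4) = 2.3684

-0.6250 ± 2.3684i


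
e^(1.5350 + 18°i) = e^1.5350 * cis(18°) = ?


e^1.5350 = 4.6413
cos(18°) = 0.95106
sin(18°) = 0.309
Real = 4.6413*0.95106 = 4.4142
Imag = 4.6413*0.309 = 1.4342

4.4142 + 1.4342i


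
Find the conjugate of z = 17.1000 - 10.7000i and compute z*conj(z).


z_bar = 17.1000 + 10.7000i
z*z_bar = 17.1^2 + (-10.7)^2 = 292.41 + 114.49 = 406.9

z_bar = 17.1000 + 10.7000i, z*z_bar = 406.9


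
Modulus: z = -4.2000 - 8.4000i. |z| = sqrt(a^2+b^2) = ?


|z| = sqrt((-4.2)^2 + (-8.4)^2) = sqrt(17.64 + 70.56) = sqrt(88.2) = 9.3915

|z| = 9.3915


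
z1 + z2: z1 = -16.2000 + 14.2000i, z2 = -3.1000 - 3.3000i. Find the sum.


Real: -16.2 - 3.1 = -19.3
Imag: 14.2 - 3.3 = 10.9

-19.3000 + 10.9000i


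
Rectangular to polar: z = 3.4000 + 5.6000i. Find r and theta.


r = sqrt(11.56+31.36) = sqrt(42.92) = 6.5513
theta = atan2(5.6, 3.4) = 58.7363 degrees

r = 6.5513, theta = 58.7363 degrees


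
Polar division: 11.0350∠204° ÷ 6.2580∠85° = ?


r = 11.0350 / 6.2580 = 1.7633
theta = 204° - 85° = 119° = 119° (mod 360)

1.7633 cis(119°)


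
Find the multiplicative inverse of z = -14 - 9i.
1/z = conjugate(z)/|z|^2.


|z|^2 = 196+81 = 277
1/z = (-14 + 9i)/277

1/z = -0.0505 + 0.0325i


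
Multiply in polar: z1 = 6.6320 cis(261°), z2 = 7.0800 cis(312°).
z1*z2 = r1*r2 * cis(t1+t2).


r = 6.6320 * 7.0800 = 46.9546
theta = 261° + 312° = 573° = 213° (mod 360)

46.9546 cis(213°)


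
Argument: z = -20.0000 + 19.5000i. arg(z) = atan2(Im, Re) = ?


Re = -20, Im = 19.5
arg = atan2(19.5, -20) = 135.7252 degrees

arg(z) = 135.7252 degrees


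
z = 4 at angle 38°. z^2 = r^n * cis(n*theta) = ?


r^2 = 4^2 = 16
n*theta = 2*38° = 76° = 76° (mod 360)
a = 16*cos(76°) = 3.8708
b = 16*sin(76°) = 15.5247

16 cis(76°) = 3.8708 + 15.5247i


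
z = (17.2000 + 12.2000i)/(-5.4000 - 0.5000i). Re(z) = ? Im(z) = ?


Multiply by conjugate: (17.2000 + 12.2000i)(-5.4000 + 0.5000i) / ((-5.4)^2 + (-0.5)^2)
Numerator real = 17.2*(-5.4) + 12.2*(-0.5) = -98.98
Numerator imag = 12.2*(-5.4) - 17.2*(-0.5) = -57.28
Denominator = 29.41
Re(z) = -98.98/29.41 = -3.3655
Im(z) = -57.28/29.41 = -1.9476

Re(z) = -3.3655, Im(z) = -1.9476


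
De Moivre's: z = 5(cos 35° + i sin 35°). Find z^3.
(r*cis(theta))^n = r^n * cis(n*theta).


r^3 = 5^3 = 125
n*theta = 3*35° = 105° = 105° (mod 360)
a = 125*cos(105°) = -32.3524
b = 125*sin(105°) = 120.7407

125 cis(105°) = -32.3524 + 120.7407i


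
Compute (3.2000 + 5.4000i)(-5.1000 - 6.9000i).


Real = 3.2*(-5.1) - 5.4*(-6.9) = -16.32 - (-37.26) = 20.94
Imag = 3.2*(-6.9) - (5.1)*5.4 = -22.08 - (27.54) = -49.62

20.9400 - 49.6200i


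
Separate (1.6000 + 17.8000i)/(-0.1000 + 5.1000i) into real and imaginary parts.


Multiply by conjugate: (1.6000 + 17.8000i)(-0.1000 - 5.1000i) / ((-0.1)^2 + 5.1^2)
Numerator real = 1.6*(-0.1) + 17.8*5.1 = 90.62
Numerator imag = 17.8*(-0.1) - 1.6*5.1 = -9.94
Denominator = 26.02
Re(z) = 90.62/26.02 = 3.4827
Im(z) = -9.94/26.02 = -0.3820

Re(z) = 3.4827, Im(z) = -0.3820


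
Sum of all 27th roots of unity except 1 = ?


With w = e^(2*pi*i/27), all 27 of the 27th roots of unity w^0 = 1, w, ..., w^(26) sum to 0: 1 + w + ... + w^(26) = (1 - w^27)/(1 - w) = 0 since w^27 = 1, w ≠ 1.
Removing the root 1: w + w^2 + ... + w^(26) = 0 - 1 = -1

Sum = -1


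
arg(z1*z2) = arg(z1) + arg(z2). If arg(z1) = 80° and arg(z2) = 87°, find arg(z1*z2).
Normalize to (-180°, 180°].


arg(z1*z2) = 80° + 87° = 167°
Normalized to (-180°, 180°]: 167°

167°


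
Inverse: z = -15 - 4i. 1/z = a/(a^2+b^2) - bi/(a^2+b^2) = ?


|z|^2 = 225+16 = 241
1/z = (-15 + 4i)/241

1/z = -0.0622 + 0.0166i


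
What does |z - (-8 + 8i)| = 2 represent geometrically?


|z - z0| = r is a circle with center z0 and radius r.
Center = (-8, 8), radius = 2

Circle with center (-8, 8) and radius 2


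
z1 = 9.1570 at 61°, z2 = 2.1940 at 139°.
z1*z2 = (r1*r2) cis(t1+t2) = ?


r = 9.1570 * 2.1940 = 20.0905
theta = 61° + 139° = 200° = 200° (mod 360)

20.0905 cis(200°)


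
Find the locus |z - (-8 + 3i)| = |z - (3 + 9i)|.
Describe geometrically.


Equal distances means the locus is the perpendicular bisector of z1 and z2.
Midpoint = ((-8+3)/2, (3+9)/2) = (-2.5000, 6.0000)

Perpendicular bisector through (-2.5000, 6.0000)


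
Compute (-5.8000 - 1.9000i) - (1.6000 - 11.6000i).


Real: -5.8 - 1.6 = -7.4
Imag: -1.9 + 11.6 = 9.7

-7.4000 + 9.7000i


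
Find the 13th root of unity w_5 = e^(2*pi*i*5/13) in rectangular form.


Angle = 360*5/13 = 138.4615°
a = cos(138.4615°) = -0.7485
b = sin(138.4615°) = 0.6631

-0.7485 + 0.6631i


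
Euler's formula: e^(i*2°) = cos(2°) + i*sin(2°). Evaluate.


cos(2°) = 0.9994
sin(2°) = 0.0349

e^(i*2°) = 0.9994 + 0.0349i


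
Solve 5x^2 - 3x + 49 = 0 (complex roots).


disc = (-3)^2 - 4*5*49 = 9 - 980 = -971
sqrt(|disc|) = sqrt(971) = 31.1609
Real part = 3/(2*5) = 0.3000
Imag part = 31.1609/(2*5) = 3.1161

0.3000 ± 3.1161i


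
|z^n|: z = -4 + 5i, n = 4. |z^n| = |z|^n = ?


|z| = sqrt(16+25) = sqrt(41) = 6.4031
|z^4| = |z|^4 = (sqrt(41))^4 = 41^2 = 1681

|z^4| = 1681


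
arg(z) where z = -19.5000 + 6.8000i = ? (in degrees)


Re = -19.5, Im = 6.8
arg = atan2(6.8, -19.5) = 160.7754 degrees

arg(z) = 160.7754 degrees


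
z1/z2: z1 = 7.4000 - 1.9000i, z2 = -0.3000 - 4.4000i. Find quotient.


Conjugate of z2 = -0.3000 + 4.4000i
Numerator: (7.4000 - 1.9000i)(-0.3000 + 4.4000i) = 6.1400 + 33.1300i
Denominator: (-0.3)^2 + (-4.4)^2 = 19.45
Result = (6.1400 + 33.1300i)/19.45

0.3157 + 1.7033i


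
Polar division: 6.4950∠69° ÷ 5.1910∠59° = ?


r = 6.4950 / 5.1910 = 1.2512
theta = 69° - 59° = 10° = 10° (mod 360)

1.2512 cis(10°)


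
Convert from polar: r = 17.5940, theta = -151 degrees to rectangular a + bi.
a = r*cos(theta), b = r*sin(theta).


a = 17.5940*cos(-151°) = 17.5940*(-0.87462) = -15.3881
b = 17.5940*sin(-151°) = 17.5940*(-0.48481) = -8.5297

-15.3881 - 8.5297i


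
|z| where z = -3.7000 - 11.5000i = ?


|z| = sqrt((-3.7)^2 + (-11.5)^2) = sqrt(13.69 + 132.25) = sqrt(145.94) = 12.0806

|z| = 12.0806


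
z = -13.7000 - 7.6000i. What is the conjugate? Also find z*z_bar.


z_bar = -13.7000 + 7.6000i
z*z_bar = (-13.7)^2 + (-7.6)^2 = 187.69 + 57.76 = 245.45

z_bar = -13.7000 + 7.6000i, z*z_bar = 245.45


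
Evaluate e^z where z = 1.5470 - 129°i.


e^1.5470 = 4.69736
cos(-129°) = -0.62932
sin(-129°) = -0.777146
Real = 4.69736*(-0.62932) = -2.9561
Imag = 4.69736*(-0.777146) = -3.6505

-2.9561 - 3.6505i


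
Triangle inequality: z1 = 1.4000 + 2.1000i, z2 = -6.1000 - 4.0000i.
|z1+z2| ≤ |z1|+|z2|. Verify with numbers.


|z1| = sqrt(1.4^2 + 2.1^2) = sqrt(6.37) = 2.5239
|z2| = sqrt((-6.1)^2 + (-4)^2) = sqrt(53.21) = 7.2945
z1+z2 = -4.7000 - 1.9000i
|z1+z2| = sqrt(25.7) = 5.0695
|z1|+|z2| = 2.5239 + 7.2945 = 9.8184

|z1+z2| = 5.0695 ≤ |z1|+|z2| = 9.8184 (verified)


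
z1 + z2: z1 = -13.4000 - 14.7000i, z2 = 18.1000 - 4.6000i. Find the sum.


Real: -13.4 + 18.1 = 4.7
Imag: -14.7 - 4.6 = -19.3

4.7000 - 19.3000i


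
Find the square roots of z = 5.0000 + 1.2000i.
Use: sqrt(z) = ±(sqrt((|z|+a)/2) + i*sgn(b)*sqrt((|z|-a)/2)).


|z| = sqrt(25+1.44) = 5.1420
sqrt((|z|+a)/2) = sqrt((5.1420+5)/2) = sqrt(5.0710) = 2.2519
sqrt((|z|-a)/2) = sqrt((5.1420-5)/2) = sqrt(0.0710) = 0.2664

±(2.2519 + 0.2664i) i.e. 2.2519 + 0.2664i and -2.2519 - 0.2664i


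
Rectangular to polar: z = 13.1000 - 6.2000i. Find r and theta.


r = sqrt(171.61+38.44) = sqrt(210.05) = 14.4931
theta = atan2(-6.2, 13.1) = -25.3274 degrees

r = 14.4931, theta = -25.3274 degrees


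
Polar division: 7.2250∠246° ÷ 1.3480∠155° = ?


r = 7.2250 / 1.3480 = 5.3598
theta = 246° - 155° = 91° = 91° (mod 360)

5.3598 cis(91°)


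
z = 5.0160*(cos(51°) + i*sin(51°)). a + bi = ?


a = 5.0160*cos(51°) = 5.0160*0.62932 = 3.1567
b = 5.0160*sin(51°) = 5.0160*0.77715 = 3.8982

3.1567 + 3.8982i


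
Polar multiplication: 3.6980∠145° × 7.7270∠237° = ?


r = 3.6980 * 7.7270 = 28.5744
theta = 145° + 237° = 382° = 22° (mod 360)

28.5744 cis(22°)


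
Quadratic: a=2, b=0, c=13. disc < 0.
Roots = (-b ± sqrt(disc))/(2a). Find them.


disc = 0^2 - 4*2*13 = 0 - 104 = -104
sqrt(|disc|) = sqrt(104) = 10.1980
Real part = 0/(2*2) = 0
Imag part = 10.1980/(2*2) = 2.5495

0 ± 2.5495i


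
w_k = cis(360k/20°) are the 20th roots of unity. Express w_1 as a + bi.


Angle = 360*1/20 = 18°
a = cos(18°) = 0.9511
b = sin(18°) = 0.3090

0.9511 + 0.3090i


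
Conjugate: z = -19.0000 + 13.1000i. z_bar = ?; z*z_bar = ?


z_bar = -19.0000 - 13.1000i
z*z_bar = (-19)^2 + 13.1^2 = 361 + 171.61 = 532.61

z_bar = -19.0000 - 13.1000i, z*z_bar = 532.61


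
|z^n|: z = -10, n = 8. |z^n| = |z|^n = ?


|z| = sqrt(100+0) = sqrt(100) = 10
|z^8| = |z|^8 = 10^8 = 100000000

|z^8| = 100000000


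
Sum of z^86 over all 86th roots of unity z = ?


The roots are w_k = w^k with w = e^(2*pi*i/86), and (w^k)^86 = (w^86)^k.
So S = 1 + u + u^2 + ... + u^(85) with u = w^86.
86 = 1*86 + 0, so 86 is a multiple of 86 and u = (w^86)^1 = 1.
Every one of the 86 terms equals 1: S = 86

S = 86


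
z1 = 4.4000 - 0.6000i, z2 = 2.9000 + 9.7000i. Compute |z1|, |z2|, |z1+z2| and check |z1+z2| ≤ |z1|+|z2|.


|z1| = sqrt(4.4^2 + (-0.6)^2) = sqrt(19.72) = 4.4407
|z2| = sqrt(2.9^2 + 9.7^2) = sqrt(102.5) = 10.1242
z1+z2 = 7.3000 + 9.1000i
|z1+z2| = sqrt(136.1) = 11.6662
|z1|+|z2| = 4.4407 + 10.1242 = 14.5649

|z1+z2| = 11.6662 ≤ |z1|+|z2| = 14.5649 (verified)


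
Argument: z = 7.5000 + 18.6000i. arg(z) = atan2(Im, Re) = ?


Re = 7.5, Im = 18.6
arg = atan2(18.6, 7.5) = 68.0394 degrees

arg(z) = 68.0394 degrees


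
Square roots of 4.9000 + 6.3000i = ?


|z| = sqrt(24.01+39.69) = 7.9812
sqrt((|z|+a)/2) = sqrt((7.9812+4.9)/2) = sqrt(6.4406) = 2.5378
sqrt((|z|-a)/2) = sqrt((7.9812-4.9)/2) = sqrt(1.5406) = 1.2412

±(2.5378 + 1.2412i) i.e. 2.5378 + 1.2412i and -2.5378 - 1.2412i


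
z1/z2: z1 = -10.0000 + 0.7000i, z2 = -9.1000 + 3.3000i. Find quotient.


Conjugate of z2 = -9.1000 - 3.3000i
Numerator: (-10.0000 + 0.7000i)(-9.1000 - 3.3000i) = 93.3100 + 26.6300i
Denominator: (-9.1)^2 + 3.3^2 = 93.7
Result = (93.3100 + 26.6300i)/93.7

0.9958 + 0.2842i


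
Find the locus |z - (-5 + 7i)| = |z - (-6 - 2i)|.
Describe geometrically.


Equal distances means the locus is the perpendicular bisector of z1 and z2.
Midpoint = ((-5+(-6))/2, (7+(-2))/2) = (-5.5000, 2.5000)

Perpendicular bisector through (-5.5000, 2.5000)


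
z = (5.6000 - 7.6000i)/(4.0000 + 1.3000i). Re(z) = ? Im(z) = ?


Multiply by conjugate: (5.6000 - 7.6000i)(4.0000 - 1.3000i) / (4^2 + 1.3^2)
Numerator real = 5.6*4 - (7.6)*1.3 = 12.52
Numerator imag = -7.6*4 - 5.6*1.3 = -37.68
Denominator = 17.69
Re(z) = 12.52/17.69 = 0.7077
Im(z) = -37.68/17.69 = -2.1300

Re(z) = 0.7077, Im(z) = -2.1300


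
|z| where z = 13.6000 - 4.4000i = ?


|z| = sqrt(13.6^2 + (-4.4)^2) = sqrt(184.96 + 19.36) = sqrt(204.32) = 14.2941

|z| = 14.2941


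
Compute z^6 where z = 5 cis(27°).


r^6 = 5^6 = 15625
n*theta = 6*27° = 162° = 162° (mod 360)
a = 15625*cos(162°) = -14860.2581
b = 15625*sin(162°) = 4828.3905

15625 cis(162°) = -14860.2581 + 4828.3905i


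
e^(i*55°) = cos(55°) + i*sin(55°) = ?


cos(55°) = 0.5736
sin(55°) = 0.8192

e^(i*55°) = 0.5736 + 0.8192i


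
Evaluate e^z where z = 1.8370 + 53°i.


e^1.8370 = 6.2777
cos(53°) = 0.60182
sin(53°) = 0.79864
Real = 6.2777*0.60182 = 3.7780
Imag = 6.2777*0.79864 = 5.0136

3.7780 + 5.0136i


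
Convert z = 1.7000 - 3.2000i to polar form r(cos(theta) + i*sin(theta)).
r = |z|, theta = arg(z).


r = sqrt(2.89+10.24) = sqrt(13.13) = 3.6235
theta = atan2(-3.2, 1.7) = -62.0205 degrees

r = 3.6235, theta = -62.0205 degrees


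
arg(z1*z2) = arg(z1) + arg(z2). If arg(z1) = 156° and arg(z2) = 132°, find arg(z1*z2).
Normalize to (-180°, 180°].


arg(z1*z2) = 156° + 132° = 288°
Normalized to (-180°, 180°]: -72°

-72°


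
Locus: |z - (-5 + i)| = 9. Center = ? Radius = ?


|z - z0| = r is a circle with center z0 and radius r.
Center = (-5, 1), radius = 9

Circle with center (-5, 1) and radius 9


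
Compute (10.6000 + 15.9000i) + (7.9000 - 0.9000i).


Real: 10.6 + 7.9 = 18.5
Imag: 15.9 - 0.9 = 15

18.5000 + 15.0000i


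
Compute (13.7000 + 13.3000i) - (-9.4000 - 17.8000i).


Real: 13.7 + 9.4 = 23.1
Imag: 13.3 + 17.8 = 31.1

23.1000 + 31.1000i


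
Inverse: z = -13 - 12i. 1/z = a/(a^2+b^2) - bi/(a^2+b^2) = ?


|z|^2 = 169+144 = 313
1/z = (-13 + 12i)/313

1/z = -0.0415 + 0.0383i


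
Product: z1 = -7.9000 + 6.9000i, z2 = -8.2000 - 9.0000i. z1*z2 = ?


Real = -7.9*(-8.2) - 6.9*(-9) = 64.78 - (-62.1) = 126.88
Imag = -7.9*(-9) - (8.2)*6.9 = 71.1 - (56.58) = 14.52

126.8800 + 14.5200i
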